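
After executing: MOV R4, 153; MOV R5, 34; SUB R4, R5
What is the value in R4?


Register state trace:
  MOV R4, 153  → R4 = 153
  MOV R5, 34  → R5 = 34
  SUB R4, R5  → R4 = 153 - 34 = 119
Final: R4 = 119

119


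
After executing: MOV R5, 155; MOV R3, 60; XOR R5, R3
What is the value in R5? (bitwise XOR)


Register state trace:
  MOV R5, 155  → R5 = 155 (0b10011011)
  MOV R3, 60  → R3 = 60 (0b00111100)
  XOR R5, R3  → R5 = 155 XOR 60 = 167 (0b10100111)
Final: R5 = 167

167


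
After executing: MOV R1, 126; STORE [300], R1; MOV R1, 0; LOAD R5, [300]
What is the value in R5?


Register and memory trace:
  MOV R1, 126  → R1 = 126
  STORE [300], R1  → mem[300] = 126
  MOV R1, 0  → R1 = 0
  LOAD R5, [300]  → R5 = mem[300] = 126
Final: R5 = 126

126


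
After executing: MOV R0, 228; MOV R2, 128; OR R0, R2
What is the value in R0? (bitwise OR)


Register state trace:
  MOV R0, 228  → R0 = 228 (0b11100100)
  MOV R2, 128  → R2 = 128 (0b10000000)
  OR R0, R2   → R0 = 228 OR 128 = 228 (0b11100100)
Final: R0 = 228

228


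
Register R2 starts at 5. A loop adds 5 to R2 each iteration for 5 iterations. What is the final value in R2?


Starting value: R2 = 5
  Iter 1: R2 = 5 + 5 = 10
  Iter 2: R2 = 10 + 5 = 15
  Iter 3: R2 = 15 + 5 = 20
  Iter 4: R2 = 20 + 5 = 25
  Iter 5: R2 = 25 + 5 = 30
Final: R2 = 30

30


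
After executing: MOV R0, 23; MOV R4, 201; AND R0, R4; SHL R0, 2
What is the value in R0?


Register state trace:
  MOV R0, 23  → R0 = 23 (0b00010111)
  MOV R4, 201  → R4 = 201 (0b11001001)
  AND R0, R4  → R0 = 23 AND 201 = 1 (0b00000001)
  SHL R0, 2  → R0 = 1 << 2 = 4
Final: R0 = 4

4


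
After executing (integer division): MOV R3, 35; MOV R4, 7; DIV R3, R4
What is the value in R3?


Register state trace:
  MOV R3, 35  → R3 = 35
  MOV R4, 7  → R4 = 7
  DIV R3, R4  → R3 = 35 // 7 = 5
Final: R3 = 5

5


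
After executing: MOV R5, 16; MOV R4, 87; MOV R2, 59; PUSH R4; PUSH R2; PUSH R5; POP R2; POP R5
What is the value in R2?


Stack trace (top is rightmost):
  MOV R5, 16  → R5 = 16
  MOV R4, 87  → R4 = 87
  MOV R2, 59  → R2 = 59
  PUSH R4  → stack: [87]
  PUSH R2  → stack: [87, 59]
  PUSH R5  → stack: [87, 59, 16]
  POP R2  → R2 = 16, stack: [87, 59]
  POP R5  → R5 = 59, stack: [87]
Final: R2 = 16

16


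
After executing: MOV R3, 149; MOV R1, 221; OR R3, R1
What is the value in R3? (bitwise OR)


Register state trace:
  MOV R3, 149  → R3 = 149 (0b10010101)
  MOV R1, 221  → R1 = 221 (0b11011101)
  OR R3, R1   → R3 = 149 OR 221 = 221 (0b11011101)
Final: R3 = 221

221


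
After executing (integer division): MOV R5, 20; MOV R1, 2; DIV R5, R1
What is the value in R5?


Register state trace:
  MOV R5, 20  → R5 = 20
  MOV R1, 2  → R1 = 2
  DIV R5, R1  → R5 = 20 // 2 = 10
Final: R5 = 10

10


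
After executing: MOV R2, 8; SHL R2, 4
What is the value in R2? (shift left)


Register state trace:
  MOV R2, 8  → R2 = 8
  SHL R2, 4  → R2 = 8 << 4 = 8 * 2^4 = 128
Final: R2 = 128

128


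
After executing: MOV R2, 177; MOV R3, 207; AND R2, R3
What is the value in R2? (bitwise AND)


Register state trace:
  MOV R2, 177  → R2 = 177 (0b10110001)
  MOV R3, 207  → R3 = 207 (0b11001111)
  AND R2, R3  → R2 = 177 AND 207 = 129 (0b10000001)
Final: R2 = 129

129


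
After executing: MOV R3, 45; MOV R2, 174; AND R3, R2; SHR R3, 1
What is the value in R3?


Register state trace:
  MOV R3, 45  → R3 = 45 (0b00101101)
  MOV R2, 174  → R2 = 174 (0b10101110)
  AND R3, R2  → R3 = 45 AND 174 = 44 (0b00101100)
  SHR R3, 1  → R3 = 44 >> 1 = 22
Final: R3 = 22

22


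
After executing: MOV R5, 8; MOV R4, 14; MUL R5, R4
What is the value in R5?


Register state trace:
  MOV R5, 8  → R5 = 8
  MOV R4, 14  → R4 = 14
  MUL R5, R4  → R5 = 8 * 14 = 112
Final: R5 = 112

112


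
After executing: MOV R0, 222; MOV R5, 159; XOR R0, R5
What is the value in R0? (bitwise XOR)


Register state trace:
  MOV R0, 222  → R0 = 222 (0b11011110)
  MOV R5, 159  → R5 = 159 (0b10011111)
  XOR R0, R5  → R0 = 222 XOR 159 = 65 (0b01000001)
Final: R0 = 65

65


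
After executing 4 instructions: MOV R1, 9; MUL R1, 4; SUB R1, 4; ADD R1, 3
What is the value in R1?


Register state trace:
  MOV R1, 9  → R1 = 9
  MUL R1, 4  → R1 = 9 * 4 = 36
  SUB R1, 4  → R1 = 36 - 4 = 32
  ADD R1, 3  → R1 = 32 + 3 = 35
Final: R1 = 35

35


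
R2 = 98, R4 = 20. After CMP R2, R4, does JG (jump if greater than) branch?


Trace:
  R2 = 98, R4 = 20
  CMP R2, R4  → compares 98 vs 20
  JG checks: is 98 greater than 20?
  98 > 20, so condition is true
Branch taken: Yes

Yes


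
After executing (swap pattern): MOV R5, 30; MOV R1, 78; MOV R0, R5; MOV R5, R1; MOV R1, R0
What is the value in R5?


Register state trace (swap pattern):
  MOV R5, 30  → R5 = 30
  MOV R1, 78  → R1 = 78
  MOV R0, R5  → R0 = 30  (save R5)
  MOV R5, R1  → R5 = 78  (R5 gets R1's value)
  MOV R1, R0  → R1 = 30  (R1 gets saved value)
Final: R5 = 78

78


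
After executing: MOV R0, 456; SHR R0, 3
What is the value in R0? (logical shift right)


Register state trace:
  MOV R0, 456  → R0 = 456
  SHR R0, 3  → R0 = 456 >> 3 = 456 // 2^3 = 57
Final: R0 = 57

57


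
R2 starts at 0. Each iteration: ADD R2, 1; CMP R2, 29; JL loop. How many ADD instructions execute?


Loop trace (R2 starts at 0, target 29, step 1):
  ADD #1: R2 = 0 + 1 = 1  → 1 < 29, loop
  ADD #2: R2 = 1 + 1 = 2  → 2 < 29, loop
  ADD #3: R2 = 2 + 1 = 3  → 3 < 29, loop
  ADD #4: R2 = 3 + 1 = 4  → 4 < 29, loop
  ADD #5: R2 = 4 + 1 = 5  → 5 < 29, loop
  ADD #6: R2 = 5 + 1 = 6  → 6 < 29, loop
  ADD #7: R2 = 6 + 1 = 7  → 7 < 29, loop
  ADD #8: R2 = 7 + 1 = 8  → 8 < 29, loop
  ADD #9: R2 = 8 + 1 = 9  → 9 < 29, loop
  ADD #10: R2 = 9 + 1 = 10  → 10 < 29, loop
  ADD #11: R2 = 10 + 1 = 11  → 11 < 29, loop
  ADD #12: R2 = 11 + 1 = 12  → 12 < 29, loop
  ADD #13: R2 = 12 + 1 = 13  → 13 < 29, loop
  ADD #14: R2 = 13 + 1 = 14  → 14 < 29, loop
  ADD #15: R2 = 14 + 1 = 15  → 15 < 29, loop
  ADD #16: R2 = 15 + 1 = 16  → 16 < 29, loop
  ADD #17: R2 = 16 + 1 = 17  → 17 < 29, loop
  ADD #18: R2 = 17 + 1 = 18  → 18 < 29, loop
  ADD #19: R2 = 18 + 1 = 19  → 19 < 29, loop
  ADD #20: R2 = 19 + 1 = 20  → 20 < 29, loop
  ADD #21: R2 = 20 + 1 = 21  → 21 < 29, loop
  ADD #22: R2 = 21 + 1 = 22  → 22 < 29, loop
  ADD #23: R2 = 22 + 1 = 23  → 23 < 29, loop
  ADD #24: R2 = 23 + 1 = 24  → 24 < 29, loop
  ADD #25: R2 = 24 + 1 = 25  → 25 < 29, loop
  ADD #26: R2 = 25 + 1 = 26  → 26 < 29, loop
  ADD #27: R2 = 26 + 1 = 27  → 27 < 29, loop
  ADD #28: R2 = 27 + 1 = 28  → 28 < 29, loop
  ADD #29: R2 = 28 + 1 = 29  → 29 >= 29, exit
Total ADD instructions: 29

29


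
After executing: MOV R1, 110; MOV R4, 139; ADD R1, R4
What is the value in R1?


Register state trace:
  MOV R1, 110  → R1 = 110
  MOV R4, 139  → R4 = 139
  ADD R1, R4  → R1 = 110 + 139 = 249
Final: R1 = 249

249


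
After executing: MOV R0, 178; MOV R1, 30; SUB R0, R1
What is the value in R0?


Register state trace:
  MOV R0, 178  → R0 = 178
  MOV R1, 30  → R1 = 30
  SUB R0, R1  → R0 = 178 - 30 = 148
Final: R0 = 148

148


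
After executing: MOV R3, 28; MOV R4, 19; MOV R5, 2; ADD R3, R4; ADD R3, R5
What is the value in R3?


Register state trace:
  MOV R3, 28  → R3 = 28
  MOV R4, 19  → R4 = 19
  MOV R5, 2  → R5 = 2
  ADD R3, R4  → R3 = 28 + 19 = 47
  ADD R3, R5  → R3 = 47 + 2 = 49
Final: R3 = 49

49


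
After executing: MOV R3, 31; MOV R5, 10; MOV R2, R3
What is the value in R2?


Register state trace:
  MOV R3, 31  → R3 = 31
  MOV R5, 10  → R5 = 10
  MOV R2, R3  → R2 = 31
Final: R2 = 31

31


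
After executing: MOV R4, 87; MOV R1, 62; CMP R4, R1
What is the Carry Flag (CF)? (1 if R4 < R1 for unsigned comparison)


Register state trace:
  MOV R4, 87  → R4 = 87
  MOV R1, 62  → R1 = 62
  CMP R4, R1  → unsigned 87 - 62: no borrow
  87 >= 62, so CF = 0
CF = 0

0


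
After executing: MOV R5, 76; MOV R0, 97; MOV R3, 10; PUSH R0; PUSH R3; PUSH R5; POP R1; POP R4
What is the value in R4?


Stack trace (top is rightmost):
  MOV R5, 76  → R5 = 76
  MOV R0, 97  → R0 = 97
  MOV R3, 10  → R3 = 10
  PUSH R0  → stack: [97]
  PUSH R3  → stack: [97, 10]
  PUSH R5  → stack: [97, 10, 76]
  POP R1  → R1 = 76, stack: [97, 10]
  POP R4  → R4 = 10, stack: [97]
Final: R4 = 10

10


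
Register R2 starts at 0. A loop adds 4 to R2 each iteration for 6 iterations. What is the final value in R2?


Starting value: R2 = 0
  Iter 1: R2 = 0 + 4 = 4
  Iter 2: R2 = 4 + 4 = 8
  Iter 3: R2 = 8 + 4 = 12
  Iter 4: R2 = 12 + 4 = 16
  Iter 5: R2 = 16 + 4 = 20
  Iter 6: R2 = 20 + 4 = 24
Final: R2 = 24

24


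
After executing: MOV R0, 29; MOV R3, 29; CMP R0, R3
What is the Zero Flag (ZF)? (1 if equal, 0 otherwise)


Register state trace:
  MOV R0, 29  → R0 = 29
  MOV R3, 29  → R3 = 29
  CMP R0, R3  → computes 29 - 29 = 0
  Result is zero, so values are equal
ZF = 1

1


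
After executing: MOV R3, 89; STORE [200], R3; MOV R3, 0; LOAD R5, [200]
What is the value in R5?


Register and memory trace:
  MOV R3, 89  → R3 = 89
  STORE [200], R3  → mem[200] = 89
  MOV R3, 0  → R3 = 0
  LOAD R5, [200]  → R5 = mem[200] = 89
Final: R5 = 89

89


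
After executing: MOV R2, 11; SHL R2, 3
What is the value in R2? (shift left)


Register state trace:
  MOV R2, 11  → R2 = 11
  SHL R2, 3  → R2 = 11 << 3 = 11 * 2^3 = 88
Final: R2 = 88

88


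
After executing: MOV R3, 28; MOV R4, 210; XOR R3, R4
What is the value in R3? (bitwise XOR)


Register state trace:
  MOV R3, 28  → R3 = 28 (0b00011100)
  MOV R4, 210  → R4 = 210 (0b11010010)
  XOR R3, R4  → R3 = 28 XOR 210 = 206 (0b11001110)
Final: R3 = 206

206


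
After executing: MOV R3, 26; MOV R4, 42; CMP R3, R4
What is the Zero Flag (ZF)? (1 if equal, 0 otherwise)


Register state trace:
  MOV R3, 26  → R3 = 26
  MOV R4, 42  → R4 = 42
  CMP R3, R4  → computes 26 - 42 = -16
  Result is nonzero, so values are not equal
ZF = 0

0


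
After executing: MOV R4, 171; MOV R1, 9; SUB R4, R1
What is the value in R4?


Register state trace:
  MOV R4, 171  → R4 = 171
  MOV R1, 9  → R1 = 9
  SUB R4, R1  → R4 = 171 - 9 = 162
Final: R4 = 162

162


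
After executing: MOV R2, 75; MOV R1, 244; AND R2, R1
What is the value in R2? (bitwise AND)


Register state trace:
  MOV R2, 75  → R2 = 75 (0b01001011)
  MOV R1, 244  → R1 = 244 (0b11110100)
  AND R2, R1  → R2 = 75 AND 244 = 64 (0b01000000)
Final: R2 = 64

64


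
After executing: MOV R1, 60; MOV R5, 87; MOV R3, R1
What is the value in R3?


Register state trace:
  MOV R1, 60  → R1 = 60
  MOV R5, 87  → R5 = 87
  MOV R3, R1  → R3 = 60
Final: R3 = 60

60


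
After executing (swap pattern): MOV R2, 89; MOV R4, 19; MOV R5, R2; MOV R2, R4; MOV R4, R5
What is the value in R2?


Register state trace (swap pattern):
  MOV R2, 89  → R2 = 89
  MOV R4, 19  → R4 = 19
  MOV R5, R2  → R5 = 89  (save R2)
  MOV R2, R4  → R2 = 19  (R2 gets R4's value)
  MOV R4, R5  → R4 = 89  (R4 gets saved value)
Final: R2 = 19

19


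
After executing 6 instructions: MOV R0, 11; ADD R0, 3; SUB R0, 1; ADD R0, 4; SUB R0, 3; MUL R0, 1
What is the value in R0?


Register state trace:
  MOV R0, 11  → R0 = 11
  ADD R0, 3  → R0 = 11 + 3 = 14
  SUB R0, 1  → R0 = 14 - 1 = 13
  ADD R0, 4  → R0 = 13 + 4 = 17
  SUB R0, 3  → R0 = 17 - 3 = 14
  MUL R0, 1  → R0 = 14 * 1 = 14
Final: R0 = 14

14


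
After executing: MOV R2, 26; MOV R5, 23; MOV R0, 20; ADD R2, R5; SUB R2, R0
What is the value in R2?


Register state trace:
  MOV R2, 26  → R2 = 26
  MOV R5, 23  → R5 = 23
  MOV R0, 20  → R0 = 20
  ADD R2, R5  → R2 = 26 + 23 = 49
  SUB R2, R0  → R2 = 49 - 20 = 29
Final: R2 = 29

29


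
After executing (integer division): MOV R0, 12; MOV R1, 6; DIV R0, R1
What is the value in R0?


Register state trace:
  MOV R0, 12  → R0 = 12
  MOV R1, 6  → R1 = 6
  DIV R0, R1  → R0 = 12 // 6 = 2
Final: R0 = 2

2


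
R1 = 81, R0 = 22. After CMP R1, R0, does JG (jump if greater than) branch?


Trace:
  R1 = 81, R0 = 22
  CMP R1, R0  → compares 81 vs 22
  JG checks: is 81 greater than 22?
  81 > 22, so condition is true
Branch taken: Yes

Yes


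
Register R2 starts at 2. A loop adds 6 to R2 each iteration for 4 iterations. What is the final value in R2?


Starting value: R2 = 2
  Iter 1: R2 = 2 + 6 = 8
  Iter 2: R2 = 8 + 6 = 14
  Iter 3: R2 = 14 + 6 = 20
  Iter 4: R2 = 20 + 6 = 26
Final: R2 = 26

26


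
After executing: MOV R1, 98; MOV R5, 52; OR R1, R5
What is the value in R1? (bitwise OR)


Register state trace:
  MOV R1, 98  → R1 = 98 (0b01100010)
  MOV R5, 52  → R5 = 52 (0b00110100)
  OR R1, R5   → R1 = 98 OR 52 = 118 (0b01110110)
Final: R1 = 118

118


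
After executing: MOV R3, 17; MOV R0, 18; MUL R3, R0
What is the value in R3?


Register state trace:
  MOV R3, 17  → R3 = 17
  MOV R0, 18  → R0 = 18
  MUL R3, R0  → R3 = 17 * 18 = 306
Final: R3 = 306

306


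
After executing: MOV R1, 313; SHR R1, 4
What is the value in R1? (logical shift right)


Register state trace:
  MOV R1, 313  → R1 = 313
  SHR R1, 4  → R1 = 313 >> 4 = 313 // 2^4 = 19
Final: R1 = 19

19


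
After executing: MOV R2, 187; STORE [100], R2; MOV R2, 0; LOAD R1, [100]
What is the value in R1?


Register and memory trace:
  MOV R2, 187  → R2 = 187
  STORE [100], R2  → mem[100] = 187
  MOV R2, 0  → R2 = 0
  LOAD R1, [100]  → R1 = mem[100] = 187
Final: R1 = 187

187


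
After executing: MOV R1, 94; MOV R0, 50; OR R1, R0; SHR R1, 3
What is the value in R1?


Register state trace:
  MOV R1, 94  → R1 = 94 (0b01011110)
  MOV R0, 50  → R0 = 50 (0b00110010)
  OR R1, R0  → R1 = 94 OR 50 = 126 (0b01111110)
  SHR R1, 3  → R1 = 126 >> 3 = 15
Final: R1 = 15

15


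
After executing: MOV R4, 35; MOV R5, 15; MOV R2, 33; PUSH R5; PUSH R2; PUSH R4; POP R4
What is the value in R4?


Stack trace (top is rightmost):
  MOV R4, 35  → R4 = 35
  MOV R5, 15  → R5 = 15
  MOV R2, 33  → R2 = 33
  PUSH R5  → stack: [15]
  PUSH R2  → stack: [15, 33]
  PUSH R4  → stack: [15, 33, 35]
  POP R4  → R4 = 35, stack: [15, 33]
Final: R4 = 35

35


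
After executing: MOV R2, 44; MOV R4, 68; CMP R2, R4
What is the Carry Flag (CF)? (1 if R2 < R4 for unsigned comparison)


Register state trace:
  MOV R2, 44  → R2 = 44
  MOV R4, 68  → R4 = 68
  CMP R2, R4  → unsigned 44 - 68: borrow occurs
  44 < 68, so CF = 1
CF = 1

1


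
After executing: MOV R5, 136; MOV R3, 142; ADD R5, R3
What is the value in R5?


Register state trace:
  MOV R5, 136  → R5 = 136
  MOV R3, 142  → R3 = 142
  ADD R5, R3  → R5 = 136 + 142 = 278
Final: R5 = 278

278


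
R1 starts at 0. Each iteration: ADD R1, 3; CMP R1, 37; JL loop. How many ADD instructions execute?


Loop trace (R1 starts at 0, target 37, step 3):
  ADD #1: R1 = 0 + 3 = 3  → 3 < 37, loop
  ADD #2: R1 = 3 + 3 = 6  → 6 < 37, loop
  ADD #3: R1 = 6 + 3 = 9  → 9 < 37, loop
  ADD #4: R1 = 9 + 3 = 12  → 12 < 37, loop
  ADD #5: R1 = 12 + 3 = 15  → 15 < 37, loop
  ADD #6: R1 = 15 + 3 = 18  → 18 < 37, loop
  ADD #7: R1 = 18 + 3 = 21  → 21 < 37, loop
  ADD #8: R1 = 21 + 3 = 24  → 24 < 37, loop
  ADD #9: R1 = 24 + 3 = 27  → 27 < 37, loop
  ADD #10: R1 = 27 + 3 = 30  → 30 < 37, loop
  ADD #11: R1 = 30 + 3 = 33  → 33 < 37, loop
  ADD #12: R1 = 33 + 3 = 36  → 36 < 37, loop
  ADD #13: R1 = 36 + 3 = 39  → 39 >= 37, exit
Total ADD instructions: 13

13


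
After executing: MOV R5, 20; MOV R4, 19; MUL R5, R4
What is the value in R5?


Register state trace:
  MOV R5, 20  → R5 = 20
  MOV R4, 19  → R4 = 19
  MUL R5, R4  → R5 = 20 * 19 = 380
Final: R5 = 380

380


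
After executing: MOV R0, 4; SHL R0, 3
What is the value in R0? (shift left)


Register state trace:
  MOV R0, 4  → R0 = 4
  SHL R0, 3  → R0 = 4 << 3 = 4 * 2^3 = 32
Final: R0 = 32

32


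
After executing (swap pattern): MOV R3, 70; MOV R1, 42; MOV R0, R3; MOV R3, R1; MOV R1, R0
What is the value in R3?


Register state trace (swap pattern):
  MOV R3, 70  → R3 = 70
  MOV R1, 42  → R1 = 42
  MOV R0, R3  → R0 = 70  (save R3)
  MOV R3, R1  → R3 = 42  (R3 gets R1's value)
  MOV R1, R0  → R1 = 70  (R1 gets saved value)
Final: R3 = 42

42


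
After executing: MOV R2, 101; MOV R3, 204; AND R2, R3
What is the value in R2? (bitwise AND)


Register state trace:
  MOV R2, 101  → R2 = 101 (0b01100101)
  MOV R3, 204  → R3 = 204 (0b11001100)
  AND R2, R3  → R2 = 101 AND 204 = 68 (0b01000100)
Final: R2 = 68

68


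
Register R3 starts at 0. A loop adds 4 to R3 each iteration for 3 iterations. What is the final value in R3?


Starting value: R3 = 0
  Iter 1: R3 = 0 + 4 = 4
  Iter 2: R3 = 4 + 4 = 8
  Iter 3: R3 = 8 + 4 = 12
Final: R3 = 12

12


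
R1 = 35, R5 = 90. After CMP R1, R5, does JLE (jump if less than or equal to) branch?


Trace:
  R1 = 35, R5 = 90
  CMP R1, R5  → compares 35 vs 90
  JLE checks: is 35 less than or equal to 90?
  35 < 90, so condition is true
Branch taken: Yes

Yes


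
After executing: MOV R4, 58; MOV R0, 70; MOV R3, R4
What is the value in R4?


Register state trace:
  MOV R4, 58  → R4 = 58
  MOV R0, 70  → R0 = 70
  MOV R3, R4  → R3 = 58
Final: R4 = 58

58


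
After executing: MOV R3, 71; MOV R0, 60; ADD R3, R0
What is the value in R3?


Register state trace:
  MOV R3, 71  → R3 = 71
  MOV R0, 60  → R0 = 60
  ADD R3, R0  → R3 = 71 + 60 = 131
Final: R3 = 131

131


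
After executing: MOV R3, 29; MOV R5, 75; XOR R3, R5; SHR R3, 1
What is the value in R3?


Register state trace:
  MOV R3, 29  → R3 = 29 (0b00011101)
  MOV R5, 75  → R5 = 75 (0b01001011)
  XOR R3, R5  → R3 = 29 XOR 75 = 86 (0b01010110)
  SHR R3, 1  → R3 = 86 >> 1 = 43
Final: R3 = 43

43


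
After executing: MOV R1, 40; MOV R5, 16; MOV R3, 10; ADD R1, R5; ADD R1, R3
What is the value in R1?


Register state trace:
  MOV R1, 40  → R1 = 40
  MOV R5, 16  → R5 = 16
  MOV R3, 10  → R3 = 10
  ADD R1, R5  → R1 = 40 + 16 = 56
  ADD R1, R3  → R1 = 56 + 10 = 66
Final: R1 = 66

66


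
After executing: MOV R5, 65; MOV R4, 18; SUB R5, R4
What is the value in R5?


Register state trace:
  MOV R5, 65  → R5 = 65
  MOV R4, 18  → R4 = 18
  SUB R5, R4  → R5 = 65 - 18 = 47
Final: R5 = 47

47


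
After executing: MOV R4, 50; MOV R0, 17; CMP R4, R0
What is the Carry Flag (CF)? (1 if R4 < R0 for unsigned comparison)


Register state trace:
  MOV R4, 50  → R4 = 50
  MOV R0, 17  → R0 = 17
  CMP R4, R0  → unsigned 50 - 17: no borrow
  50 >= 17, so CF = 0
CF = 0

0


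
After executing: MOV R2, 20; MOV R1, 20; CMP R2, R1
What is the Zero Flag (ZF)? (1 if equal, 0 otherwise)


Register state trace:
  MOV R2, 20  → R2 = 20
  MOV R1, 20  → R1 = 20
  CMP R2, R1  → computes 20 - 20 = 0
  Result is zero, so values are equal
ZF = 1

1


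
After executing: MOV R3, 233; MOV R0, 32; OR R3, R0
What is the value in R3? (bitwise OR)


Register state trace:
  MOV R3, 233  → R3 = 233 (0b11101001)
  MOV R0, 32  → R0 = 32 (0b00100000)
  OR R3, R0   → R3 = 233 OR 32 = 233 (0b11101001)
Final: R3 = 233

233


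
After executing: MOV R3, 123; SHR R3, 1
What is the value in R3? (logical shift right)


Register state trace:
  MOV R3, 123  → R3 = 123
  SHR R3, 1  → R3 = 123 >> 1 = 123 // 2^1 = 61
Final: R3 = 61

61


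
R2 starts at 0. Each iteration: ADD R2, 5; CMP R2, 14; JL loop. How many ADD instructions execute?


Loop trace (R2 starts at 0, target 14, step 5):
  ADD #1: R2 = 0 + 5 = 5  → 5 < 14, loop
  ADD #2: R2 = 5 + 5 = 10  → 10 < 14, loop
  ADD #3: R2 = 10 + 5 = 15  → 15 >= 14, exit
Total ADD instructions: 3

3


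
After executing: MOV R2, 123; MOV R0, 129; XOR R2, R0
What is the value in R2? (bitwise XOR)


Register state trace:
  MOV R2, 123  → R2 = 123 (0b01111011)
  MOV R0, 129  → R0 = 129 (0b10000001)
  XOR R2, R0  → R2 = 123 XOR 129 = 250 (0b11111010)
Final: R2 = 250

250


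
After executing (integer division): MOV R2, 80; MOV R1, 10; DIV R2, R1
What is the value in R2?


Register state trace:
  MOV R2, 80  → R2 = 80
  MOV R1, 10  → R1 = 10
  DIV R2, R1  → R2 = 80 // 10 = 8
Final: R2 = 8

8


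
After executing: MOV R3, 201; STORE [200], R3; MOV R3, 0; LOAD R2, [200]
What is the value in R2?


Register and memory trace:
  MOV R3, 201  → R3 = 201
  STORE [200], R3  → mem[200] = 201
  MOV R3, 0  → R3 = 0
  LOAD R2, [200]  → R2 = mem[200] = 201
Final: R2 = 201

201


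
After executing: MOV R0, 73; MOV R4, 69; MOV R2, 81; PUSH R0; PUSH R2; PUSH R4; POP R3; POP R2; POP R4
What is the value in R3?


Stack trace (top is rightmost):
  MOV R0, 73  → R0 = 73
  MOV R4, 69  → R4 = 69
  MOV R2, 81  → R2 = 81
  PUSH R0  → stack: [73]
  PUSH R2  → stack: [73, 81]
  PUSH R4  → stack: [73, 81, 69]
  POP R3  → R3 = 69, stack: [73, 81]
  POP R2  → R2 = 81, stack: [73]
  POP R4  → R4 = 73, stack: []
Final: R3 = 69

69


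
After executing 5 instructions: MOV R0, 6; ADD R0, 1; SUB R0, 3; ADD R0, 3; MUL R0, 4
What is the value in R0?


Register state trace:
  MOV R0, 6  → R0 = 6
  ADD R0, 1  → R0 = 6 + 1 = 7
  SUB R0, 3  → R0 = 7 - 3 = 4
  ADD R0, 3  → R0 = 4 + 3 = 7
  MUL R0, 4  → R0 = 7 * 4 = 28
Final: R0 = 28

28


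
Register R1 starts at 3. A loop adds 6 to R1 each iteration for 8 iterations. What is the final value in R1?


Starting value: R1 = 3
  Iter 1: R1 = 3 + 6 = 9
  Iter 2: R1 = 9 + 6 = 15
  Iter 3: R1 = 15 + 6 = 21
  Iter 4: R1 = 21 + 6 = 27
  Iter 5: R1 = 27 + 6 = 33
  Iter 6: R1 = 33 + 6 = 39
  Iter 7: R1 = 39 + 6 = 45
  Iter 8: R1 = 45 + 6 = 51
Final: R1 = 51

51


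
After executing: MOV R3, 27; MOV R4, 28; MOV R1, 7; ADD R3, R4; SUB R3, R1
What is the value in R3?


Register state trace:
  MOV R3, 27  → R3 = 27
  MOV R4, 28  → R4 = 28
  MOV R1, 7  → R1 = 7
  ADD R3, R4  → R3 = 27 + 28 = 55
  SUB R3, R1  → R3 = 55 - 7 = 48
Final: R3 = 48

48


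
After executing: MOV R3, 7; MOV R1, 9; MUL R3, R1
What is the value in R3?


Register state trace:
  MOV R3, 7  → R3 = 7
  MOV R1, 9  → R1 = 9
  MUL R3, R1  → R3 = 7 * 9 = 63
Final: R3 = 63

63


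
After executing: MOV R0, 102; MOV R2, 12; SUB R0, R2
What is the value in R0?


Register state trace:
  MOV R0, 102  → R0 = 102
  MOV R2, 12  → R2 = 12
  SUB R0, R2  → R0 = 102 - 12 = 90
Final: R0 = 90

90


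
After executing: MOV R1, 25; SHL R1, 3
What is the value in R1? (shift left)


Register state trace:
  MOV R1, 25  → R1 = 25
  SHL R1, 3  → R1 = 25 << 3 = 25 * 2^3 = 200
Final: R1 = 200

200


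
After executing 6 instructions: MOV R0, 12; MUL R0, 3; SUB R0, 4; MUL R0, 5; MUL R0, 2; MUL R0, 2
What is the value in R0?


Register state trace:
  MOV R0, 12  → R0 = 12
  MUL R0, 3  → R0 = 12 * 3 = 36
  SUB R0, 4  → R0 = 36 - 4 = 32
  MUL R0, 5  → R0 = 32 * 5 = 160
  MUL R0, 2  → R0 = 160 * 2 = 320
  MUL R0, 2  → R0 = 320 * 2 = 640
Final: R0 = 640

640


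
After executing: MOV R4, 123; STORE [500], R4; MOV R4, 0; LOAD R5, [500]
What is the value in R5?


Register and memory trace:
  MOV R4, 123  → R4 = 123
  STORE [500], R4  → mem[500] = 123
  MOV R4, 0  → R4 = 0
  LOAD R5, [500]  → R5 = mem[500] = 123
Final: R5 = 123

123


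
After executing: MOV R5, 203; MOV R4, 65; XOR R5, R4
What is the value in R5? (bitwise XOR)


Register state trace:
  MOV R5, 203  → R5 = 203 (0b11001011)
  MOV R4, 65  → R4 = 65 (0b01000001)
  XOR R5, R4  → R5 = 203 XOR 65 = 138 (0b10001010)
Final: R5 = 138

138


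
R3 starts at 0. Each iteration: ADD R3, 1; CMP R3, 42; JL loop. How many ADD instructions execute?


Loop trace (R3 starts at 0, target 42, step 1):
  ADD #1: R3 = 0 + 1 = 1  → 1 < 42, loop
  ADD #2: R3 = 1 + 1 = 2  → 2 < 42, loop
  ADD #3: R3 = 2 + 1 = 3  → 3 < 42, loop
  ADD #4: R3 = 3 + 1 = 4  → 4 < 42, loop
  ADD #5: R3 = 4 + 1 = 5  → 5 < 42, loop
  ADD #6: R3 = 5 + 1 = 6  → 6 < 42, loop
  ADD #7: R3 = 6 + 1 = 7  → 7 < 42, loop
  ADD #8: R3 = 7 + 1 = 8  → 8 < 42, loop
  ADD #9: R3 = 8 + 1 = 9  → 9 < 42, loop
  ADD #10: R3 = 9 + 1 = 10  → 10 < 42, loop
  ADD #11: R3 = 10 + 1 = 11  → 11 < 42, loop
  ADD #12: R3 = 11 + 1 = 12  → 12 < 42, loop
  ADD #13: R3 = 12 + 1 = 13  → 13 < 42, loop
  ADD #14: R3 = 13 + 1 = 14  → 14 < 42, loop
  ADD #15: R3 = 14 + 1 = 15  → 15 < 42, loop
  ADD #16: R3 = 15 + 1 = 16  → 16 < 42, loop
  ADD #17: R3 = 16 + 1 = 17  → 17 < 42, loop
  ADD #18: R3 = 17 + 1 = 18  → 18 < 42, loop
  ADD #19: R3 = 18 + 1 = 19  → 19 < 42, loop
  ADD #20: R3 = 19 + 1 = 20  → 20 < 42, loop
  ADD #21: R3 = 20 + 1 = 21  → 21 < 42, loop
  ADD #22: R3 = 21 + 1 = 22  → 22 < 42, loop
  ADD #23: R3 = 22 + 1 = 23  → 23 < 42, loop
  ADD #24: R3 = 23 + 1 = 24  → 24 < 42, loop
  ADD #25: R3 = 24 + 1 = 25  → 25 < 42, loop
  ADD #26: R3 = 25 + 1 = 26  → 26 < 42, loop
  ADD #27: R3 = 26 + 1 = 27  → 27 < 42, loop
  ADD #28: R3 = 27 + 1 = 28  → 28 < 42, loop
  ADD #29: R3 = 28 + 1 = 29  → 29 < 42, loop
  ADD #30: R3 = 29 + 1 = 30  → 30 < 42, loop
  ADD #31: R3 = 30 + 1 = 31  → 31 < 42, loop
  ADD #32: R3 = 31 + 1 = 32  → 32 < 42, loop
  ADD #33: R3 = 32 + 1 = 33  → 33 < 42, loop
  ADD #34: R3 = 33 + 1 = 34  → 34 < 42, loop
  ADD #35: R3 = 34 + 1 = 35  → 35 < 42, loop
  ADD #36: R3 = 35 + 1 = 36  → 36 < 42, loop
  ADD #37: R3 = 36 + 1 = 37  → 37 < 42, loop
  ADD #38: R3 = 37 + 1 = 38  → 38 < 42, loop
  ADD #39: R3 = 38 + 1 = 39  → 39 < 42, loop
  ADD #40: R3 = 39 + 1 = 40  → 40 < 42, loop
  ADD #41: R3 = 40 + 1 = 41  → 41 < 42, loop
  ADD #42: R3 = 41 + 1 = 42  → 42 >= 42, exit
Total ADD instructions: 42

42


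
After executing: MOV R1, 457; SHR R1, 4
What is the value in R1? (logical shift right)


Register state trace:
  MOV R1, 457  → R1 = 457
  SHR R1, 4  → R1 = 457 >> 4 = 457 // 2^4 = 28
Final: R1 = 28

28


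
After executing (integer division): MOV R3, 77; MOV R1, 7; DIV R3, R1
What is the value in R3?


Register state trace:
  MOV R3, 77  → R3 = 77
  MOV R1, 7  → R1 = 7
  DIV R3, R1  → R3 = 77 // 7 = 11
Final: R3 = 11

11


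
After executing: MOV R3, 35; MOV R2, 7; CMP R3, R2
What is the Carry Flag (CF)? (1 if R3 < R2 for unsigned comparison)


Register state trace:
  MOV R3, 35  → R3 = 35
  MOV R2, 7  → R2 = 7
  CMP R3, R2  → unsigned 35 - 7: no borrow
  35 >= 7, so CF = 0
CF = 0

0


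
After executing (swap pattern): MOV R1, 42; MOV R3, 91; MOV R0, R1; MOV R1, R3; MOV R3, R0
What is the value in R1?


Register state trace (swap pattern):
  MOV R1, 42  → R1 = 42
  MOV R3, 91  → R3 = 91
  MOV R0, R1  → R0 = 42  (save R1)
  MOV R1, R3  → R1 = 91  (R1 gets R3's value)
  MOV R3, R0  → R3 = 42  (R3 gets saved value)
Final: R1 = 91

91


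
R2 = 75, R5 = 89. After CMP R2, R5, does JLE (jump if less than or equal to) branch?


Trace:
  R2 = 75, R5 = 89
  CMP R2, R5  → compares 75 vs 89
  JLE checks: is 75 less than or equal to 89?
  75 < 89, so condition is true
Branch taken: Yes

Yes


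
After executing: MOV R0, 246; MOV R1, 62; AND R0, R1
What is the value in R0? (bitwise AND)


Register state trace:
  MOV R0, 246  → R0 = 246 (0b11110110)
  MOV R1, 62  → R1 = 62 (0b00111110)
  AND R0, R1  → R0 = 246 AND 62 = 54 (0b00110110)
Final: R0 = 54

54


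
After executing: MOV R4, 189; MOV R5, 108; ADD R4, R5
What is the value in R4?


Register state trace:
  MOV R4, 189  → R4 = 189
  MOV R5, 108  → R5 = 108
  ADD R4, R5  → R4 = 189 + 108 = 297
Final: R4 = 297

297


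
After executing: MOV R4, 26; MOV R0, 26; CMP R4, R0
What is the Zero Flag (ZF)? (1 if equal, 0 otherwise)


Register state trace:
  MOV R4, 26  → R4 = 26
  MOV R0, 26  → R0 = 26
  CMP R4, R0  → computes 26 - 26 = 0
  Result is zero, so values are equal
ZF = 1

1


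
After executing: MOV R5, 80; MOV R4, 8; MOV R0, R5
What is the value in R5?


Register state trace:
  MOV R5, 80  → R5 = 80
  MOV R4, 8  → R4 = 8
  MOV R0, R5  → R0 = 80
Final: R5 = 80

80


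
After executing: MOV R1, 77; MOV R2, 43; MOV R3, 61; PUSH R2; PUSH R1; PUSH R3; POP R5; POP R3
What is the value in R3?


Stack trace (top is rightmost):
  MOV R1, 77  → R1 = 77
  MOV R2, 43  → R2 = 43
  MOV R3, 61  → R3 = 61
  PUSH R2  → stack: [43]
  PUSH R1  → stack: [43, 77]
  PUSH R3  → stack: [43, 77, 61]
  POP R5  → R5 = 61, stack: [43, 77]
  POP R3  → R3 = 77, stack: [43]
Final: R3 = 77

77


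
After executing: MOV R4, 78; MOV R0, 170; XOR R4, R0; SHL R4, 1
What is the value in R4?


Register state trace:
  MOV R4, 78  → R4 = 78 (0b01001110)
  MOV R0, 170  → R0 = 170 (0b10101010)
  XOR R4, R0  → R4 = 78 XOR 170 = 228 (0b11100100)
  SHL R4, 1  → R4 = 228 << 1 = 456
Final: R4 = 456

456


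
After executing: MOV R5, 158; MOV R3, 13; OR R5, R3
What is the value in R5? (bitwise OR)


Register state trace:
  MOV R5, 158  → R5 = 158 (0b10011110)
  MOV R3, 13  → R3 = 13 (0b00001101)
  OR R5, R3   → R5 = 158 OR 13 = 159 (0b10011111)
Final: R5 = 159

159


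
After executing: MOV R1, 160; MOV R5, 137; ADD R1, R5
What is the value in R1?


Register state trace:
  MOV R1, 160  → R1 = 160
  MOV R5, 137  → R5 = 137
  ADD R1, R5  → R1 = 160 + 137 = 297
Final: R1 = 297

297


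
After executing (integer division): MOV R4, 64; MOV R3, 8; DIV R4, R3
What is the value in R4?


Register state trace:
  MOV R4, 64  → R4 = 64
  MOV R3, 8  → R3 = 8
  DIV R4, R3  → R4 = 64 // 8 = 8
Final: R4 = 8

8


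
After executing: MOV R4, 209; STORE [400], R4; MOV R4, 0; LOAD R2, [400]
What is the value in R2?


Register and memory trace:
  MOV R4, 209  → R4 = 209
  STORE [400], R4  → mem[400] = 209
  MOV R4, 0  → R4 = 0
  LOAD R2, [400]  → R2 = mem[400] = 209
Final: R2 = 209

209


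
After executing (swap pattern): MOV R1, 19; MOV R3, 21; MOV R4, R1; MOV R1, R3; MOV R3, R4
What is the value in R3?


Register state trace (swap pattern):
  MOV R1, 19  → R1 = 19
  MOV R3, 21  → R3 = 21
  MOV R4, R1  → R4 = 19  (save R1)
  MOV R1, R3  → R1 = 21  (R1 gets R3's value)
  MOV R3, R4  → R3 = 19  (R3 gets saved value)
Final: R3 = 19

19


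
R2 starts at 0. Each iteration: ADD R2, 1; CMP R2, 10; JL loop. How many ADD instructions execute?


Loop trace (R2 starts at 0, target 10, step 1):
  ADD #1: R2 = 0 + 1 = 1  → 1 < 10, loop
  ADD #2: R2 = 1 + 1 = 2  → 2 < 10, loop
  ADD #3: R2 = 2 + 1 = 3  → 3 < 10, loop
  ADD #4: R2 = 3 + 1 = 4  → 4 < 10, loop
  ADD #5: R2 = 4 + 1 = 5  → 5 < 10, loop
  ADD #6: R2 = 5 + 1 = 6  → 6 < 10, loop
  ADD #7: R2 = 6 + 1 = 7  → 7 < 10, loop
  ADD #8: R2 = 7 + 1 = 8  → 8 < 10, loop
  ADD #9: R2 = 8 + 1 = 9  → 9 < 10, loop
  ADD #10: R2 = 9 + 1 = 10  → 10 >= 10, exit
Total ADD instructions: 10

10


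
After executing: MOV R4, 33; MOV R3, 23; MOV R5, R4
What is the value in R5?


Register state trace:
  MOV R4, 33  → R4 = 33
  MOV R3, 23  → R3 = 23
  MOV R5, R4  → R5 = 33
Final: R5 = 33

33


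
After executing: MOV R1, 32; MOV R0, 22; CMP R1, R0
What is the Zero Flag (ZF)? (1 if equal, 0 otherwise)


Register state trace:
  MOV R1, 32  → R1 = 32
  MOV R0, 22  → R0 = 22
  CMP R1, R0  → computes 32 - 22 = 10
  Result is nonzero, so values are not equal
ZF = 0

0


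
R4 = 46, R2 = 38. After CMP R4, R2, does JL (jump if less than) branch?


Trace:
  R4 = 46, R2 = 38
  CMP R4, R2  → compares 46 vs 38
  JL checks: is 46 less than 38?
  46 > 38, so condition is false
Branch taken: No

No


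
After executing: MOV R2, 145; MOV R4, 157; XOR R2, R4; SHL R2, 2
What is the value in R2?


Register state trace:
  MOV R2, 145  → R2 = 145 (0b10010001)
  MOV R4, 157  → R4 = 157 (0b10011101)
  XOR R2, R4  → R2 = 145 XOR 157 = 12 (0b00001100)
  SHL R2, 2  → R2 = 12 << 2 = 48
Final: R2 = 48

48


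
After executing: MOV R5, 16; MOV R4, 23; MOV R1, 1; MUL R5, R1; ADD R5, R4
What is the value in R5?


Register state trace:
  MOV R5, 16  → R5 = 16
  MOV R4, 23  → R4 = 23
  MOV R1, 1  → R1 = 1
  MUL R5, R1  → R5 = 16 * 1 = 16
  ADD R5, R4  → R5 = 16 + 23 = 39
Final: R5 = 39

39


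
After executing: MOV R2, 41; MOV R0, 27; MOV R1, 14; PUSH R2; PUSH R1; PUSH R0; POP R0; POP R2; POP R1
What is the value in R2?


Stack trace (top is rightmost):
  MOV R2, 41  → R2 = 41
  MOV R0, 27  → R0 = 27
  MOV R1, 14  → R1 = 14
  PUSH R2  → stack: [41]
  PUSH R1  → stack: [41, 14]
  PUSH R0  → stack: [41, 14, 27]
  POP R0  → R0 = 27, stack: [41, 14]
  POP R2  → R2 = 14, stack: [41]
  POP R1  → R1 = 41, stack: []
Final: R2 = 14

14


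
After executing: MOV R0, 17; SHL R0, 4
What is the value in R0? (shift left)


Register state trace:
  MOV R0, 17  → R0 = 17
  SHL R0, 4  → R0 = 17 << 4 = 17 * 2^4 = 272
Final: R0 = 272

272


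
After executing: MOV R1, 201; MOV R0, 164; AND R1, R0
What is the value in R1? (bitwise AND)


Register state trace:
  MOV R1, 201  → R1 = 201 (0b11001001)
  MOV R0, 164  → R0 = 164 (0b10100100)
  AND R1, R0  → R1 = 201 AND 164 = 128 (0b10000000)
Final: R1 = 128

128


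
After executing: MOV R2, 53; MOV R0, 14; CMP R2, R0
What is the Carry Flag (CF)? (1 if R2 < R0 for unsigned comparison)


Register state trace:
  MOV R2, 53  → R2 = 53
  MOV R0, 14  → R0 = 14
  CMP R2, R0  → unsigned 53 - 14: no borrow
  53 >= 14, so CF = 0
CF = 0

0


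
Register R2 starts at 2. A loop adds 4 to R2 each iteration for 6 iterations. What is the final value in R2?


Starting value: R2 = 2
  Iter 1: R2 = 2 + 4 = 6
  Iter 2: R2 = 6 + 4 = 10
  Iter 3: R2 = 10 + 4 = 14
  Iter 4: R2 = 14 + 4 = 18
  Iter 5: R2 = 18 + 4 = 22
  Iter 6: R2 = 22 + 4 = 26
Final: R2 = 26

26


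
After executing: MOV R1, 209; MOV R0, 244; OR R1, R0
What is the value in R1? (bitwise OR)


Register state trace:
  MOV R1, 209  → R1 = 209 (0b11010001)
  MOV R0, 244  → R0 = 244 (0b11110100)
  OR R1, R0   → R1 = 209 OR 244 = 245 (0b11110101)
Final: R1 = 245

245


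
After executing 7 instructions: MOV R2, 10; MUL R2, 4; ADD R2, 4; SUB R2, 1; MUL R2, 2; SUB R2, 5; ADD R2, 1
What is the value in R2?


Register state trace:
  MOV R2, 10  → R2 = 10
  MUL R2, 4  → R2 = 10 * 4 = 40
  ADD R2, 4  → R2 = 40 + 4 = 44
  SUB R2, 1  → R2 = 44 - 1 = 43
  MUL R2, 2  → R2 = 43 * 2 = 86
  SUB R2, 5  → R2 = 86 - 5 = 81
  ADD R2, 1  → R2 = 81 + 1 = 82
Final: R2 = 82

82


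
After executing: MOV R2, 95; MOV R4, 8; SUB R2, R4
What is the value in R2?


Register state trace:
  MOV R2, 95  → R2 = 95
  MOV R4, 8  → R4 = 8
  SUB R2, R4  → R2 = 95 - 8 = 87
Final: R2 = 87

87


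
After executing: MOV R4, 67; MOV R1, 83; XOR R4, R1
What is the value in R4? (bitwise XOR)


Register state trace:
  MOV R4, 67  → R4 = 67 (0b01000011)
  MOV R1, 83  → R1 = 83 (0b01010011)
  XOR R4, R1  → R4 = 67 XOR 83 = 16 (0b00010000)
Final: R4 = 16

16


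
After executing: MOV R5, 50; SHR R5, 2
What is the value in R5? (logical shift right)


Register state trace:
  MOV R5, 50  → R5 = 50
  SHR R5, 2  → R5 = 50 >> 2 = 50 // 2^2 = 12
Final: R5 = 12

12


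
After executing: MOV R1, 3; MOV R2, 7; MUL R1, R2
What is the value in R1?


Register state trace:
  MOV R1, 3  → R1 = 3
  MOV R2, 7  → R2 = 7
  MUL R1, R2  → R1 = 3 * 7 = 21
Final: R1 = 21

21


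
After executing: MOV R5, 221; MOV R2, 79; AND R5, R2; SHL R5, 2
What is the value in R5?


Register state trace:
  MOV R5, 221  → R5 = 221 (0b11011101)
  MOV R2, 79  → R2 = 79 (0b01001111)
  AND R5, R2  → R5 = 221 AND 79 = 77 (0b01001101)
  SHL R5, 2  → R5 = 77 << 2 = 308
Final: R5 = 308

308


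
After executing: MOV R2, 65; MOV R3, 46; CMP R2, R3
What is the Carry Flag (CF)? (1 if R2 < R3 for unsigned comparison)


Register state trace:
  MOV R2, 65  → R2 = 65
  MOV R3, 46  → R3 = 46
  CMP R2, R3  → unsigned 65 - 46: no borrow
  65 >= 46, so CF = 0
CF = 0

0


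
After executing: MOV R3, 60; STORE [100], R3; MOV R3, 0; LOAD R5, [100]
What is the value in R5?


Register and memory trace:
  MOV R3, 60  → R3 = 60
  STORE [100], R3  → mem[100] = 60
  MOV R3, 0  → R3 = 0
  LOAD R5, [100]  → R5 = mem[100] = 60
Final: R5 = 60

60


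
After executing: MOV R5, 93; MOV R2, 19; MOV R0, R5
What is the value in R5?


Register state trace:
  MOV R5, 93  → R5 = 93
  MOV R2, 19  → R2 = 19
  MOV R0, R5  → R0 = 93
Final: R5 = 93

93


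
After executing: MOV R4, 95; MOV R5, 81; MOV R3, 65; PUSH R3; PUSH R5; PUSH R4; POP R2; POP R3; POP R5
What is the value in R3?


Stack trace (top is rightmost):
  MOV R4, 95  → R4 = 95
  MOV R5, 81  → R5 = 81
  MOV R3, 65  → R3 = 65
  PUSH R3  → stack: [65]
  PUSH R5  → stack: [65, 81]
  PUSH R4  → stack: [65, 81, 95]
  POP R2  → R2 = 95, stack: [65, 81]
  POP R3  → R3 = 81, stack: [65]
  POP R5  → R5 = 65, stack: []
Final: R3 = 81

81


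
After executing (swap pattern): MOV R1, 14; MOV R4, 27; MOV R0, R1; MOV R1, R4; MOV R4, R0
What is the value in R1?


Register state trace (swap pattern):
  MOV R1, 14  → R1 = 14
  MOV R4, 27  → R4 = 27
  MOV R0, R1  → R0 = 14  (save R1)
  MOV R1, R4  → R1 = 27  (R1 gets R4's value)
  MOV R4, R0  → R4 = 14  (R4 gets saved value)
Final: R1 = 27

27


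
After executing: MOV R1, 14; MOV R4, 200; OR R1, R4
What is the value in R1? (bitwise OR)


Register state trace:
  MOV R1, 14  → R1 = 14 (0b00001110)
  MOV R4, 200  → R4 = 200 (0b11001000)
  OR R1, R4   → R1 = 14 OR 200 = 206 (0b11001110)
Final: R1 = 206

206


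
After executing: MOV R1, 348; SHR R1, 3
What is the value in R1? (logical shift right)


Register state trace:
  MOV R1, 348  → R1 = 348
  SHR R1, 3  → R1 = 348 >> 3 = 348 // 2^3 = 43
Final: R1 = 43

43


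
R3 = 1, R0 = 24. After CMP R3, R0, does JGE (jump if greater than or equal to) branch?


Trace:
  R3 = 1, R0 = 24
  CMP R3, R0  → compares 1 vs 24
  JGE checks: is 1 greater than or equal to 24?
  1 < 24, so condition is false
Branch taken: No

No


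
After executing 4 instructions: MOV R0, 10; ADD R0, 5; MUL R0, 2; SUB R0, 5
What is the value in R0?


Register state trace:
  MOV R0, 10  → R0 = 10
  ADD R0, 5  → R0 = 10 + 5 = 15
  MUL R0, 2  → R0 = 15 * 2 = 30
  SUB R0, 5  → R0 = 30 - 5 = 25
Final: R0 = 25

25


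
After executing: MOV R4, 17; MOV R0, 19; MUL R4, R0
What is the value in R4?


Register state trace:
  MOV R4, 17  → R4 = 17
  MOV R0, 19  → R0 = 19
  MUL R4, R0  → R4 = 17 * 19 = 323
Final: R4 = 323

323


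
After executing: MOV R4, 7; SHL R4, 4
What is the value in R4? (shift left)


Register state trace:
  MOV R4, 7  → R4 = 7
  SHL R4, 4  → R4 = 7 << 4 = 7 * 2^4 = 112
Final: R4 = 112

112


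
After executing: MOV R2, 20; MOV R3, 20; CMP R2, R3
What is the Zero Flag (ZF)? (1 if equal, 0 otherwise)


Register state trace:
  MOV R2, 20  → R2 = 20
  MOV R3, 20  → R3 = 20
  CMP R2, R3  → computes 20 - 20 = 0
  Result is zero, so values are equal
ZF = 1

1


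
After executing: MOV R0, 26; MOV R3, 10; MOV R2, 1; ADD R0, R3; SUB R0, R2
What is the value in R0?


Register state trace:
  MOV R0, 26  → R0 = 26
  MOV R3, 10  → R3 = 10
  MOV R2, 1  → R2 = 1
  ADD R0, R3  → R0 = 26 + 10 = 36
  SUB R0, R2  → R0 = 36 - 1 = 35
Final: R0 = 35

35


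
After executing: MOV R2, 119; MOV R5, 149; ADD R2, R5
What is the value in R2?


Register state trace:
  MOV R2, 119  → R2 = 119
  MOV R5, 149  → R5 = 149
  ADD R2, R5  → R2 = 119 + 149 = 268
Final: R2 = 268

268


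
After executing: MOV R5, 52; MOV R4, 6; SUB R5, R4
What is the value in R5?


Register state trace:
  MOV R5, 52  → R5 = 52
  MOV R4, 6  → R4 = 6
  SUB R5, R4  → R5 = 52 - 6 = 46
Final: R5 = 46

46


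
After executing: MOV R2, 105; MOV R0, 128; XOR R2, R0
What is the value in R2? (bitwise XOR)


Register state trace:
  MOV R2, 105  → R2 = 105 (0b01101001)
  MOV R0, 128  → R0 = 128 (0b10000000)
  XOR R2, R0  → R2 = 105 XOR 128 = 233 (0b11101001)
Final: R2 = 233

233
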